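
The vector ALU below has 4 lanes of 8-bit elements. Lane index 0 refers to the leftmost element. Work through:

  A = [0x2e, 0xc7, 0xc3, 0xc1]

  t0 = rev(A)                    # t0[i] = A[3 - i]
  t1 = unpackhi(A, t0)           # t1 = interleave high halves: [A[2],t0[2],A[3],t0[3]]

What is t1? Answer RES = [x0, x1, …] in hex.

  t0: c1 c3 c7 2e
  t1: c3 c7 c1 2e

RES = [0xc3, 0xc7, 0xc1, 0x2e]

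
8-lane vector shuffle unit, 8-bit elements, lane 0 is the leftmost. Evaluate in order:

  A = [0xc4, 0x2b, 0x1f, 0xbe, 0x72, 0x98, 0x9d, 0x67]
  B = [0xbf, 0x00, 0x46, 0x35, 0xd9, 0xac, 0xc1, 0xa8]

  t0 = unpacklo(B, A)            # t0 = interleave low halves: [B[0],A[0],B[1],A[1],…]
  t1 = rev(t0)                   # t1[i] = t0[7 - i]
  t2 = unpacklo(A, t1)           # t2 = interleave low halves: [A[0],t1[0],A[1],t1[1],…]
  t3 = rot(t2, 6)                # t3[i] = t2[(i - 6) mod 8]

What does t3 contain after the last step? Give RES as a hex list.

RES = [ 0x2b  0x35  0x1f  0x1f  0xbe  0x46  0xc4  0xbe ]

→ t0 |bf|c4|00|2b|46|1f|35|be|
→ t1 |be|35|1f|46|2b|00|c4|bf|
→ t2 |c4|be|2b|35|1f|1f|be|46|
→ t3 |2b|35|1f|1f|be|46|c4|be|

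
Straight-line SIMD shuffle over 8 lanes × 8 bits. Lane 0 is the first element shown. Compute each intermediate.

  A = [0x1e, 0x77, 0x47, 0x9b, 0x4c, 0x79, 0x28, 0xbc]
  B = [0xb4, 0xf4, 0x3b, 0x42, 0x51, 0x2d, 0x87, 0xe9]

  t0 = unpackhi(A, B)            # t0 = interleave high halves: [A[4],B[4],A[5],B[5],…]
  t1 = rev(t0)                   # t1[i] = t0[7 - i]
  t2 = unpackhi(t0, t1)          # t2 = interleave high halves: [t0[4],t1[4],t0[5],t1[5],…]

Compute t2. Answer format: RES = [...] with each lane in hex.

→ t0 |4c|51|79|2d|28|87|bc|e9|
→ t1 |e9|bc|87|28|2d|79|51|4c|
→ t2 |28|2d|87|79|bc|51|e9|4c|

RES = [0x28, 0x2d, 0x87, 0x79, 0xbc, 0x51, 0xe9, 0x4c]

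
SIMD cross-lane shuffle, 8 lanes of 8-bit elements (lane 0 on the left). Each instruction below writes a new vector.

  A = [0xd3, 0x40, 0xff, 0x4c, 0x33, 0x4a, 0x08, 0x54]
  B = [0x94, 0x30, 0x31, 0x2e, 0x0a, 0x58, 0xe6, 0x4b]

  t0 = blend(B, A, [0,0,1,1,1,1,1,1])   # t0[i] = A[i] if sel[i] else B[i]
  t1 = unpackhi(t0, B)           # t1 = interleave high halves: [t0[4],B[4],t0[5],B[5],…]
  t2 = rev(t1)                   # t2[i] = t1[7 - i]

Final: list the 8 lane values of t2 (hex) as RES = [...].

  t0: 94 30 ff 4c 33 4a 08 54
  t1: 33 0a 4a 58 08 e6 54 4b
  t2: 4b 54 e6 08 58 4a 0a 33

RES = [ 0x4b  0x54  0xe6  0x08  0x58  0x4a  0x0a  0x33 ]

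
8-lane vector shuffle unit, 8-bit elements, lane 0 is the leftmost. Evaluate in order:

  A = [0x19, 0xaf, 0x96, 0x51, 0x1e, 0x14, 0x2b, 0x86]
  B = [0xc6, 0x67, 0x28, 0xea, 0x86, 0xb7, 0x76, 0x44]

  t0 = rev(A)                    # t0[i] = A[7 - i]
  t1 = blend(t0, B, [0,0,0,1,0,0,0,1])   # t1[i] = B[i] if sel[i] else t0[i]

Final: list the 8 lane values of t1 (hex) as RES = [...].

t0 = [0x86, 0x2b, 0x14, 0x1e, 0x51, 0x96, 0xaf, 0x19]
t1 = [0x86, 0x2b, 0x14, 0xea, 0x51, 0x96, 0xaf, 0x44]

RES = [0x86, 0x2b, 0x14, 0xea, 0x51, 0x96, 0xaf, 0x44]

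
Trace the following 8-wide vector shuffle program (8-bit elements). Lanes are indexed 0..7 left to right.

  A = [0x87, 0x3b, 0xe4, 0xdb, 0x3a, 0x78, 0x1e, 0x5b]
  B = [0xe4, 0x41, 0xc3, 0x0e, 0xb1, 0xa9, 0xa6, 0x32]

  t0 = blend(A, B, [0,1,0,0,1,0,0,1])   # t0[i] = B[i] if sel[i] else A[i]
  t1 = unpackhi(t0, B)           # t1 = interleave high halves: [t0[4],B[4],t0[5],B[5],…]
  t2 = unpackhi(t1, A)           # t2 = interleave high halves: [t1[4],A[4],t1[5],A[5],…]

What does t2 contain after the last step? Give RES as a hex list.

  t0: 87 41 e4 db b1 78 1e 32
  t1: b1 b1 78 a9 1e a6 32 32
  t2: 1e 3a a6 78 32 1e 32 5b

RES = [0x1e, 0x3a, 0xa6, 0x78, 0x32, 0x1e, 0x32, 0x5b]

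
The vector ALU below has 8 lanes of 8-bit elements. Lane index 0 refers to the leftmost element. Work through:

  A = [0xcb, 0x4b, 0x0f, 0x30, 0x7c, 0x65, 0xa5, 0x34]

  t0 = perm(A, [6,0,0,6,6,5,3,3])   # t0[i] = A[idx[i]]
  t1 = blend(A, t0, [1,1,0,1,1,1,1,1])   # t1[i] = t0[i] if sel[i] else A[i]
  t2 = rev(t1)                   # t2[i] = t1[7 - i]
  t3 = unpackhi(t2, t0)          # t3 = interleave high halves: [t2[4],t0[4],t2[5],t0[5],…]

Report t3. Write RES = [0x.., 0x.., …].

RES = [ 0xa5  0xa5  0x0f  0x65  0xcb  0x30  0xa5  0x30 ]

t0 = [0xa5, 0xcb, 0xcb, 0xa5, 0xa5, 0x65, 0x30, 0x30]
t1 = [0xa5, 0xcb, 0x0f, 0xa5, 0xa5, 0x65, 0x30, 0x30]
t2 = [0x30, 0x30, 0x65, 0xa5, 0xa5, 0x0f, 0xcb, 0xa5]
t3 = [0xa5, 0xa5, 0x0f, 0x65, 0xcb, 0x30, 0xa5, 0x30]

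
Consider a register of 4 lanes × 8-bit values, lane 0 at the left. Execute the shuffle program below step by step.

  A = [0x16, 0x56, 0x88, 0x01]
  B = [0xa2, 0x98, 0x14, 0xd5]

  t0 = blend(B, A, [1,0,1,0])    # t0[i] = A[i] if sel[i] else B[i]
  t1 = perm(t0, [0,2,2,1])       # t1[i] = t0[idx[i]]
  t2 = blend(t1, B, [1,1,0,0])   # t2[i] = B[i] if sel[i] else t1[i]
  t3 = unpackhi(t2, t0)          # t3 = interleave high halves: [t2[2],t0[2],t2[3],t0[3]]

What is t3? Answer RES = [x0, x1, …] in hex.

RES = [0x88, 0x88, 0x98, 0xd5]

→ t0 |16|98|88|d5|
→ t1 |16|88|88|98|
→ t2 |a2|98|88|98|
→ t3 |88|88|98|d5|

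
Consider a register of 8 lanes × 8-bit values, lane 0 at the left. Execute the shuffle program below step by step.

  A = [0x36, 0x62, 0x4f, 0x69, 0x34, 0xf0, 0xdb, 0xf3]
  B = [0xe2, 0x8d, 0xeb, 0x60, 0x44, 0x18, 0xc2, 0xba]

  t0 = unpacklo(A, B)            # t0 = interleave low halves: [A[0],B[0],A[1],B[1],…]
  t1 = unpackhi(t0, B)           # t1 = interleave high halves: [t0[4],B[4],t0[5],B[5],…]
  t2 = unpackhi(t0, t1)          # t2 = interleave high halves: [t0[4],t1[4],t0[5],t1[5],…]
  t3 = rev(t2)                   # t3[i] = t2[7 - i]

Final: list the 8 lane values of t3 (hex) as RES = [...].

RES = [ 0xba  0x60  0x60  0x69  0xc2  0xeb  0x69  0x4f ]

  t0: 36 e2 62 8d 4f eb 69 60
  t1: 4f 44 eb 18 69 c2 60 ba
  t2: 4f 69 eb c2 69 60 60 ba
  t3: ba 60 60 69 c2 eb 69 4f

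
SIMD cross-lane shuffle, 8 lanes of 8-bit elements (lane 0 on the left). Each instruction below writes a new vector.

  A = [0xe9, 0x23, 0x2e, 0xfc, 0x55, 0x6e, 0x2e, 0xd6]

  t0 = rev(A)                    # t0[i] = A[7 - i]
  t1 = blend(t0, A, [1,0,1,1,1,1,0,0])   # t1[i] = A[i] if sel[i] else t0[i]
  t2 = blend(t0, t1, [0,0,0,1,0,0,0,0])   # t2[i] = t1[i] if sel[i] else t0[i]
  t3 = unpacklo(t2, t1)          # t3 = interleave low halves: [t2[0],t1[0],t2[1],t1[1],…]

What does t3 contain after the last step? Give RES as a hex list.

t0 = [0xd6, 0x2e, 0x6e, 0x55, 0xfc, 0x2e, 0x23, 0xe9]
t1 = [0xe9, 0x2e, 0x2e, 0xfc, 0x55, 0x6e, 0x23, 0xe9]
t2 = [0xd6, 0x2e, 0x6e, 0xfc, 0xfc, 0x2e, 0x23, 0xe9]
t3 = [0xd6, 0xe9, 0x2e, 0x2e, 0x6e, 0x2e, 0xfc, 0xfc]

RES = [ 0xd6  0xe9  0x2e  0x2e  0x6e  0x2e  0xfc  0xfc ]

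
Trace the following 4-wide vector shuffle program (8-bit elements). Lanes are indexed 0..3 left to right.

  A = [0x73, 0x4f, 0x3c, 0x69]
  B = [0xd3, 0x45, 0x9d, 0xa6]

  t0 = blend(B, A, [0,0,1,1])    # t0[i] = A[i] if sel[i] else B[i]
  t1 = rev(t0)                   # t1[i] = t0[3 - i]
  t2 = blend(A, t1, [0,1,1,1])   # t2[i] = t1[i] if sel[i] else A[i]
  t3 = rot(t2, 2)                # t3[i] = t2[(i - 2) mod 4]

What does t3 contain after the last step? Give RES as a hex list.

t0 = [0xd3, 0x45, 0x3c, 0x69]
t1 = [0x69, 0x3c, 0x45, 0xd3]
t2 = [0x73, 0x3c, 0x45, 0xd3]
t3 = [0x45, 0xd3, 0x73, 0x3c]

RES = [ 0x45  0xd3  0x73  0x3c ]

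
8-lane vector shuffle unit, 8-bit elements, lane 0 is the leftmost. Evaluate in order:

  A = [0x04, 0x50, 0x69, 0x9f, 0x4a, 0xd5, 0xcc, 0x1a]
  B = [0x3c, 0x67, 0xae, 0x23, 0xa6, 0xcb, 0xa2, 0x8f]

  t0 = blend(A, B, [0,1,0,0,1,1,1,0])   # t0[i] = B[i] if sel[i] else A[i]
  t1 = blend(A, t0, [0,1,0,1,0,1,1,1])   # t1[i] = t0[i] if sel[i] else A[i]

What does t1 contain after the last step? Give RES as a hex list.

t0 = [0x04, 0x67, 0x69, 0x9f, 0xa6, 0xcb, 0xa2, 0x1a]
t1 = [0x04, 0x67, 0x69, 0x9f, 0x4a, 0xcb, 0xa2, 0x1a]

RES = [ 0x04  0x67  0x69  0x9f  0x4a  0xcb  0xa2  0x1a ]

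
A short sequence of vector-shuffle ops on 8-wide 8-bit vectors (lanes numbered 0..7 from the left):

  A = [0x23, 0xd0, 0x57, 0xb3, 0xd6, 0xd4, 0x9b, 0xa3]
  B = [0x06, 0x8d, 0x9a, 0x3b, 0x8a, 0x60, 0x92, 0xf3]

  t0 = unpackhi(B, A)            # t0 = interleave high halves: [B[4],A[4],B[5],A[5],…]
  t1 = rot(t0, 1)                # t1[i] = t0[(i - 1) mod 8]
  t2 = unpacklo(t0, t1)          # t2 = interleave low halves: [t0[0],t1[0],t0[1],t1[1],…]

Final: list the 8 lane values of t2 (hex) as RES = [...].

RES = [ 0x8a  0xa3  0xd6  0x8a  0x60  0xd6  0xd4  0x60 ]

t0 = [0x8a, 0xd6, 0x60, 0xd4, 0x92, 0x9b, 0xf3, 0xa3]
t1 = [0xa3, 0x8a, 0xd6, 0x60, 0xd4, 0x92, 0x9b, 0xf3]
t2 = [0x8a, 0xa3, 0xd6, 0x8a, 0x60, 0xd6, 0xd4, 0x60]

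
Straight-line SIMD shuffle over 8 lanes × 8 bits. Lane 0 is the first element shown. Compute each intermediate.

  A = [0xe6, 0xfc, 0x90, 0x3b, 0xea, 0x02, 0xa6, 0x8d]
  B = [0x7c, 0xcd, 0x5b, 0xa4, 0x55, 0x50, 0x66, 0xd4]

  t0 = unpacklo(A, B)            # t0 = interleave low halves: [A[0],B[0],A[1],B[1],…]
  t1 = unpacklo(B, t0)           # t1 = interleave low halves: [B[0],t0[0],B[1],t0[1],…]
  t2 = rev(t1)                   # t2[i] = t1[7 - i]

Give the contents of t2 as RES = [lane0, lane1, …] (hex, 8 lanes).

RES = [ 0xcd  0xa4  0xfc  0x5b  0x7c  0xcd  0xe6  0x7c ]

t0 = [0xe6, 0x7c, 0xfc, 0xcd, 0x90, 0x5b, 0x3b, 0xa4]
t1 = [0x7c, 0xe6, 0xcd, 0x7c, 0x5b, 0xfc, 0xa4, 0xcd]
t2 = [0xcd, 0xa4, 0xfc, 0x5b, 0x7c, 0xcd, 0xe6, 0x7c]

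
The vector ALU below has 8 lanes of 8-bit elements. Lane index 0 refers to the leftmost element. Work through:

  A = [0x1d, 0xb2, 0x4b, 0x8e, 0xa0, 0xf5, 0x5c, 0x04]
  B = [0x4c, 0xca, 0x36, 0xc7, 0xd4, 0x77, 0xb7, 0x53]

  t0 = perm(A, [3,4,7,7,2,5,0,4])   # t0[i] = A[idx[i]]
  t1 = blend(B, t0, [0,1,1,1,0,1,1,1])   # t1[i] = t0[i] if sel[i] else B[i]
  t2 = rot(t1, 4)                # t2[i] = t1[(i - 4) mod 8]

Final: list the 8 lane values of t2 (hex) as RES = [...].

t0 = [0x8e, 0xa0, 0x04, 0x04, 0x4b, 0xf5, 0x1d, 0xa0]
t1 = [0x4c, 0xa0, 0x04, 0x04, 0xd4, 0xf5, 0x1d, 0xa0]
t2 = [0xd4, 0xf5, 0x1d, 0xa0, 0x4c, 0xa0, 0x04, 0x04]

RES = [ 0xd4  0xf5  0x1d  0xa0  0x4c  0xa0  0x04  0x04 ]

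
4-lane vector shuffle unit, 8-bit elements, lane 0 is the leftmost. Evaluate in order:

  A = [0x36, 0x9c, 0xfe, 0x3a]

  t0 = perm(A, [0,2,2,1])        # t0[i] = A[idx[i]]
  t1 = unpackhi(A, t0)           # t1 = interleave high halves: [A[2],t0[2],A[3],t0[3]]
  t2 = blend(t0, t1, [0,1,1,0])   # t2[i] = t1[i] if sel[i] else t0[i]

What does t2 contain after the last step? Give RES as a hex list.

RES = [0x36, 0xfe, 0x3a, 0x9c]

t0 = [0x36, 0xfe, 0xfe, 0x9c]
t1 = [0xfe, 0xfe, 0x3a, 0x9c]
t2 = [0x36, 0xfe, 0x3a, 0x9c]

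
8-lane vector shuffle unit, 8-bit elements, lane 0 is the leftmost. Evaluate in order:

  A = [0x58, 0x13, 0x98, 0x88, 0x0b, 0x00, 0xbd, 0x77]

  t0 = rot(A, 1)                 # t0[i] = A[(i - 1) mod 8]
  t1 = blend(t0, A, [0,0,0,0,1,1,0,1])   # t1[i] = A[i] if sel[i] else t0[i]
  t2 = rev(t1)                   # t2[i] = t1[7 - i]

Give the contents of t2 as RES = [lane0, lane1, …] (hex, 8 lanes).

→ t0 |77|58|13|98|88|0b|00|bd|
→ t1 |77|58|13|98|0b|00|00|77|
→ t2 |77|00|00|0b|98|13|58|77|

RES = [0x77, 0x00, 0x00, 0x0b, 0x98, 0x13, 0x58, 0x77]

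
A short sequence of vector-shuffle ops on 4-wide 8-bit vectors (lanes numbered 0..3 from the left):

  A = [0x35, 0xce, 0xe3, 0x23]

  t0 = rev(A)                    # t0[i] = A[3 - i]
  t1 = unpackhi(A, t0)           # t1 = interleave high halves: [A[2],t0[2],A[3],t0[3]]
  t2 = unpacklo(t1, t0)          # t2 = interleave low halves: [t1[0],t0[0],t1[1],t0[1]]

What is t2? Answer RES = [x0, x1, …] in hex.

t0 = [0x23, 0xe3, 0xce, 0x35]
t1 = [0xe3, 0xce, 0x23, 0x35]
t2 = [0xe3, 0x23, 0xce, 0xe3]

RES = [0xe3, 0x23, 0xce, 0xe3]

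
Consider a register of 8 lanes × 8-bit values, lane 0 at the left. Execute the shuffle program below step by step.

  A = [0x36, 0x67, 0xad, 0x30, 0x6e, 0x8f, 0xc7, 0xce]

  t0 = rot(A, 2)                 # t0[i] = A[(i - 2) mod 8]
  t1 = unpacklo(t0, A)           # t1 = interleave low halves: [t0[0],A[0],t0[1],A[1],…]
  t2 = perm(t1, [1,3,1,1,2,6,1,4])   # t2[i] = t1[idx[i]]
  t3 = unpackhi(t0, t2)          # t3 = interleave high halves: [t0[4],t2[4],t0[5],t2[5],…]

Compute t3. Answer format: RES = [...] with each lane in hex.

RES = [0xad, 0xce, 0x30, 0x67, 0x6e, 0x36, 0x8f, 0x36]

  t0: c7 ce 36 67 ad 30 6e 8f
  t1: c7 36 ce 67 36 ad 67 30
  t2: 36 67 36 36 ce 67 36 36
  t3: ad ce 30 67 6e 36 8f 36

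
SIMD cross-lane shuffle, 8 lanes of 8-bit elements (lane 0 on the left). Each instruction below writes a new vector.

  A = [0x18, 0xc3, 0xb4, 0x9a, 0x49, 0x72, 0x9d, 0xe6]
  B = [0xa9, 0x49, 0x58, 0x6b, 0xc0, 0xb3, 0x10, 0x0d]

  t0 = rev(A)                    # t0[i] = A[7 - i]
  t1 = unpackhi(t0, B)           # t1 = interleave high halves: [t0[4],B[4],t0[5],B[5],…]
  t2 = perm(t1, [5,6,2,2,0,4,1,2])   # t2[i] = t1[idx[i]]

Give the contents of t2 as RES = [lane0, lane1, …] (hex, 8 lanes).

RES = [0x10, 0x18, 0xb4, 0xb4, 0x9a, 0xc3, 0xc0, 0xb4]

t0 = [0xe6, 0x9d, 0x72, 0x49, 0x9a, 0xb4, 0xc3, 0x18]
t1 = [0x9a, 0xc0, 0xb4, 0xb3, 0xc3, 0x10, 0x18, 0x0d]
t2 = [0x10, 0x18, 0xb4, 0xb4, 0x9a, 0xc3, 0xc0, 0xb4]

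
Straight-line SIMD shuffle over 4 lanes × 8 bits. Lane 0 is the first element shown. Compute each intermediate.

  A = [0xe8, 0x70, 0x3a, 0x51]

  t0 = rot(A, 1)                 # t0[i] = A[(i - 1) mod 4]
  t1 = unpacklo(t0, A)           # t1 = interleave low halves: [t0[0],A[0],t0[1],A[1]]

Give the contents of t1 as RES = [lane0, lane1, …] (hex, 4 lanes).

  t0: 51 e8 70 3a
  t1: 51 e8 e8 70

RES = [0x51, 0xe8, 0xe8, 0x70]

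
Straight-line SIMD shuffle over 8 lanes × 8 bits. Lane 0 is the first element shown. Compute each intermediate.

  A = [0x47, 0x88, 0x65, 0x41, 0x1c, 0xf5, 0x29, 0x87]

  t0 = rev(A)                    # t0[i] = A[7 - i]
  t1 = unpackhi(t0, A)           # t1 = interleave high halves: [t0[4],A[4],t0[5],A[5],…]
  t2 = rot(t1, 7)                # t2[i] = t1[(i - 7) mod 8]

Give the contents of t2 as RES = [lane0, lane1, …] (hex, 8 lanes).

RES = [ 0x1c  0x65  0xf5  0x88  0x29  0x47  0x87  0x41 ]

  t0: 87 29 f5 1c 41 65 88 47
  t1: 41 1c 65 f5 88 29 47 87
  t2: 1c 65 f5 88 29 47 87 41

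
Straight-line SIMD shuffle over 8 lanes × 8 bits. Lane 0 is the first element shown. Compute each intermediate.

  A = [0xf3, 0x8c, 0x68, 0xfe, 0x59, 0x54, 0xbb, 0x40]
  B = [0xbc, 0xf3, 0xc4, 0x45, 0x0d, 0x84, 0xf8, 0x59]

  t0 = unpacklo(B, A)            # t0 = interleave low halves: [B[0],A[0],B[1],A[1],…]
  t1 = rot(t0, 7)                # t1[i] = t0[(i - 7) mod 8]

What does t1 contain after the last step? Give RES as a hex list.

RES = [ 0xf3  0xf3  0x8c  0xc4  0x68  0x45  0xfe  0xbc ]

→ t0 |bc|f3|f3|8c|c4|68|45|fe|
→ t1 |f3|f3|8c|c4|68|45|fe|bc|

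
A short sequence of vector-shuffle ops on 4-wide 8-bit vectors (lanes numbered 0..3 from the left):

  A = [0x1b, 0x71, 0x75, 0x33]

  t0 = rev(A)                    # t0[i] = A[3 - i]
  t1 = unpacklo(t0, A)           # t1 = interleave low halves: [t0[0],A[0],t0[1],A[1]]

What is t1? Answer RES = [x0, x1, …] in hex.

RES = [0x33, 0x1b, 0x75, 0x71]

t0 = [0x33, 0x75, 0x71, 0x1b]
t1 = [0x33, 0x1b, 0x75, 0x71]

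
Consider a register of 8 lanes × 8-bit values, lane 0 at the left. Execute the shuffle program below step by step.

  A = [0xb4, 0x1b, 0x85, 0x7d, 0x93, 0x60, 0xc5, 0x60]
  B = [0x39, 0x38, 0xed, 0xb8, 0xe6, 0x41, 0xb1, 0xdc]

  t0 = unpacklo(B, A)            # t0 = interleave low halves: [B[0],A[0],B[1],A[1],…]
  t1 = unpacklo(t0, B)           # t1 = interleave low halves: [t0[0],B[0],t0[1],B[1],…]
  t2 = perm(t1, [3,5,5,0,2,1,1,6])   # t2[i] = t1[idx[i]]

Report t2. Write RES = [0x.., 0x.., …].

RES = [ 0x38  0xed  0xed  0x39  0xb4  0x39  0x39  0x1b ]

→ t0 |39|b4|38|1b|ed|85|b8|7d|
→ t1 |39|39|b4|38|38|ed|1b|b8|
→ t2 |38|ed|ed|39|b4|39|39|1b|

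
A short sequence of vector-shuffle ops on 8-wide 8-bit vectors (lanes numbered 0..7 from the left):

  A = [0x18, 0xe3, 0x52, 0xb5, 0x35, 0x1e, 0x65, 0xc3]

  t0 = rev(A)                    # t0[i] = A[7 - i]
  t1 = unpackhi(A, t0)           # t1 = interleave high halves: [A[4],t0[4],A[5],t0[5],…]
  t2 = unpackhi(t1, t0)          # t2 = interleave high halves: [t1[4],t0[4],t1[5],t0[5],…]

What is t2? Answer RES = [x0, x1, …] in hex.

RES = [ 0x65  0xb5  0xe3  0x52  0xc3  0xe3  0x18  0x18 ]

→ t0 |c3|65|1e|35|b5|52|e3|18|
→ t1 |35|b5|1e|52|65|e3|c3|18|
→ t2 |65|b5|e3|52|c3|e3|18|18|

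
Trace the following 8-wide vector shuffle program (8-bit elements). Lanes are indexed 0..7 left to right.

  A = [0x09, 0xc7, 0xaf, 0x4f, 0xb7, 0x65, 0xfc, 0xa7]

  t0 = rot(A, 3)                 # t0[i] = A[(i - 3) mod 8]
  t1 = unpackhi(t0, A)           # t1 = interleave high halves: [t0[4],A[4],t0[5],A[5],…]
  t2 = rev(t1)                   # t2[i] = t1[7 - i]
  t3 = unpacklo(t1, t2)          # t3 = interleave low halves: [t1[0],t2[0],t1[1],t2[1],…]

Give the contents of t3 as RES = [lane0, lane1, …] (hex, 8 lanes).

RES = [ 0xc7  0xa7  0xb7  0xb7  0xaf  0xfc  0x65  0x4f ]

  t0: 65 fc a7 09 c7 af 4f b7
  t1: c7 b7 af 65 4f fc b7 a7
  t2: a7 b7 fc 4f 65 af b7 c7
  t3: c7 a7 b7 b7 af fc 65 4f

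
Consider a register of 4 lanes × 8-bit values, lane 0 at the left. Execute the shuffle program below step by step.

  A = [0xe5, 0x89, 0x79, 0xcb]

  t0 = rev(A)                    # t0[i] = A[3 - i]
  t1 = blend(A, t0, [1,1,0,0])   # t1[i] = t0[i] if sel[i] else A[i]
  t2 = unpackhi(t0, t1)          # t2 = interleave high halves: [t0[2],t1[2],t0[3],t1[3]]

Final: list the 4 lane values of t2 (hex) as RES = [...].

RES = [ 0x89  0x79  0xe5  0xcb ]

→ t0 |cb|79|89|e5|
→ t1 |cb|79|79|cb|
→ t2 |89|79|e5|cb|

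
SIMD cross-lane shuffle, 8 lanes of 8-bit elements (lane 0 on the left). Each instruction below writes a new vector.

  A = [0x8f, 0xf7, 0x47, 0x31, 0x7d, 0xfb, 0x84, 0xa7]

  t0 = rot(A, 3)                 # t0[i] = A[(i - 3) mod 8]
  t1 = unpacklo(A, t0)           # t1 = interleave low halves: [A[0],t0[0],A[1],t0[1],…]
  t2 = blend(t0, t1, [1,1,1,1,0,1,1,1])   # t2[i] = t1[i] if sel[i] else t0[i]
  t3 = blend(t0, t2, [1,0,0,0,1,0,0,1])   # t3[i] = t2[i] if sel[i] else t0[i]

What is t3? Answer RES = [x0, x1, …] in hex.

→ t0 |fb|84|a7|8f|f7|47|31|7d|
→ t1 |8f|fb|f7|84|47|a7|31|8f|
→ t2 |8f|fb|f7|84|f7|a7|31|8f|
→ t3 |8f|84|a7|8f|f7|47|31|8f|

RES = [ 0x8f  0x84  0xa7  0x8f  0xf7  0x47  0x31  0x8f ]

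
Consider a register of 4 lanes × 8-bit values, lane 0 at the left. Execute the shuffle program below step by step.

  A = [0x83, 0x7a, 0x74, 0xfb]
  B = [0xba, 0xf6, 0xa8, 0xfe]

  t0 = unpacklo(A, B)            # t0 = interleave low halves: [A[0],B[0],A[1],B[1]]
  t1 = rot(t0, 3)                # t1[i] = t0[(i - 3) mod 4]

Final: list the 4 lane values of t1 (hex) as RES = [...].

  t0: 83 ba 7a f6
  t1: ba 7a f6 83

RES = [0xba, 0x7a, 0xf6, 0x83]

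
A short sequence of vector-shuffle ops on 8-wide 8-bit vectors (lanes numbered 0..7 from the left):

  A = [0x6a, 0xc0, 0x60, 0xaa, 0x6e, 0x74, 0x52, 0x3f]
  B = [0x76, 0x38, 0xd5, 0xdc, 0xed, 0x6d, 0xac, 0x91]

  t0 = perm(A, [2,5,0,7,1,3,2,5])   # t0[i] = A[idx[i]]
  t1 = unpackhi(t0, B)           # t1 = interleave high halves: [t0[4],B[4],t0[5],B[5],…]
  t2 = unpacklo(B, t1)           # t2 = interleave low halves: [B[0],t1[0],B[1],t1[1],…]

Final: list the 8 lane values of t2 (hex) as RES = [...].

RES = [ 0x76  0xc0  0x38  0xed  0xd5  0xaa  0xdc  0x6d ]

t0 = [0x60, 0x74, 0x6a, 0x3f, 0xc0, 0xaa, 0x60, 0x74]
t1 = [0xc0, 0xed, 0xaa, 0x6d, 0x60, 0xac, 0x74, 0x91]
t2 = [0x76, 0xc0, 0x38, 0xed, 0xd5, 0xaa, 0xdc, 0x6d]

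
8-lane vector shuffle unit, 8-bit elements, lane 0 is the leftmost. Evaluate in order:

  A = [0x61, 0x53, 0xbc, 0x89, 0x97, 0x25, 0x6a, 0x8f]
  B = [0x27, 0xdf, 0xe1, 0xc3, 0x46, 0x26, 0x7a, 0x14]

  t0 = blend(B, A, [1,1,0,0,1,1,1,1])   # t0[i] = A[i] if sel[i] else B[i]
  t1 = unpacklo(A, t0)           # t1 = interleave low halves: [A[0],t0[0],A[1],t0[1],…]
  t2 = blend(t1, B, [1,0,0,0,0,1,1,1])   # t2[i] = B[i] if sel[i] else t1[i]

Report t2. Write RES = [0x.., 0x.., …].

→ t0 |61|53|e1|c3|97|25|6a|8f|
→ t1 |61|61|53|53|bc|e1|89|c3|
→ t2 |27|61|53|53|bc|26|7a|14|

RES = [0x27, 0x61, 0x53, 0x53, 0xbc, 0x26, 0x7a, 0x14]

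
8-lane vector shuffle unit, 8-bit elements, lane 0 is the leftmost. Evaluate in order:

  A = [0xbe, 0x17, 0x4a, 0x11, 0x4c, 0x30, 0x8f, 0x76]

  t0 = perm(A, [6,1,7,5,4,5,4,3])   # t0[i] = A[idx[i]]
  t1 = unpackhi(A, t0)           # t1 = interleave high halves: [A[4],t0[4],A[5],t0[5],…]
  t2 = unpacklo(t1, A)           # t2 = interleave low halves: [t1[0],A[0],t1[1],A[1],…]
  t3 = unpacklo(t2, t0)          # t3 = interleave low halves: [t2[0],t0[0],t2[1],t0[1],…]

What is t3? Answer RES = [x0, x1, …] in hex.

t0 = [0x8f, 0x17, 0x76, 0x30, 0x4c, 0x30, 0x4c, 0x11]
t1 = [0x4c, 0x4c, 0x30, 0x30, 0x8f, 0x4c, 0x76, 0x11]
t2 = [0x4c, 0xbe, 0x4c, 0x17, 0x30, 0x4a, 0x30, 0x11]
t3 = [0x4c, 0x8f, 0xbe, 0x17, 0x4c, 0x76, 0x17, 0x30]

RES = [0x4c, 0x8f, 0xbe, 0x17, 0x4c, 0x76, 0x17, 0x30]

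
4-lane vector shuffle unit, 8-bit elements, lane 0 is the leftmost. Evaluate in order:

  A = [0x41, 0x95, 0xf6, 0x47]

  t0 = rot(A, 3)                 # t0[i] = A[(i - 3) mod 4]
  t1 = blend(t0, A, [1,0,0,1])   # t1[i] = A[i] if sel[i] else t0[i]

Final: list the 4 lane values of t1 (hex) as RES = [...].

RES = [ 0x41  0xf6  0x47  0x47 ]

t0 = [0x95, 0xf6, 0x47, 0x41]
t1 = [0x41, 0xf6, 0x47, 0x47]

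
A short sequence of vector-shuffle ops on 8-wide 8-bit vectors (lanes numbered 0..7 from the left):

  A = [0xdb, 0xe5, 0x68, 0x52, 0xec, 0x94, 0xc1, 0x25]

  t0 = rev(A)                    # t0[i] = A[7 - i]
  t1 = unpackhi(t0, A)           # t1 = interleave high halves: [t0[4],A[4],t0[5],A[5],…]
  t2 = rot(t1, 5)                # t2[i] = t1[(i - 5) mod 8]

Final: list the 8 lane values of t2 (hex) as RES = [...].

→ t0 |25|c1|94|ec|52|68|e5|db|
→ t1 |52|ec|68|94|e5|c1|db|25|
→ t2 |94|e5|c1|db|25|52|ec|68|

RES = [ 0x94  0xe5  0xc1  0xdb  0x25  0x52  0xec  0x68 ]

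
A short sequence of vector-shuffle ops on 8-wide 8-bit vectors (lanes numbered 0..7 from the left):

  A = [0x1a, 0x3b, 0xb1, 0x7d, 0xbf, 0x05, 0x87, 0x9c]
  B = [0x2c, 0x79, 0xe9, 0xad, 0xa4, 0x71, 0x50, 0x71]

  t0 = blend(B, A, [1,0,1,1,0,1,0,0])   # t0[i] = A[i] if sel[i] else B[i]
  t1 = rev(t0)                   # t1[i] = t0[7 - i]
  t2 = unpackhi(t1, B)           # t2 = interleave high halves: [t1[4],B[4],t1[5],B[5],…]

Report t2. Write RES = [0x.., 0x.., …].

RES = [ 0x7d  0xa4  0xb1  0x71  0x79  0x50  0x1a  0x71 ]

→ t0 |1a|79|b1|7d|a4|05|50|71|
→ t1 |71|50|05|a4|7d|b1|79|1a|
→ t2 |7d|a4|b1|71|79|50|1a|71|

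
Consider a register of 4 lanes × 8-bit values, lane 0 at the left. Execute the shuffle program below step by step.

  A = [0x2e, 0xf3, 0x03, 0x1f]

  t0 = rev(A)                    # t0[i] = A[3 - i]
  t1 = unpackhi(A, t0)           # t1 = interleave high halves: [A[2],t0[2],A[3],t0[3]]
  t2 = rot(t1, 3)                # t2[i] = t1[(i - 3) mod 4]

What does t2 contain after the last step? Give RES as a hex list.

  t0: 1f 03 f3 2e
  t1: 03 f3 1f 2e
  t2: f3 1f 2e 03

RES = [ 0xf3  0x1f  0x2e  0x03 ]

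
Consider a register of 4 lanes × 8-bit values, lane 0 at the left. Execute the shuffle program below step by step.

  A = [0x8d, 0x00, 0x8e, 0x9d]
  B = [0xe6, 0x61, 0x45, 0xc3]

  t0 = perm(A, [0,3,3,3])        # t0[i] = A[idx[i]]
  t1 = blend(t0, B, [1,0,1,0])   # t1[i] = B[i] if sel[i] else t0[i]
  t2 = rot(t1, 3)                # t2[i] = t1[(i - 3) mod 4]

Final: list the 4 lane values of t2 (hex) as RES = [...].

RES = [ 0x9d  0x45  0x9d  0xe6 ]

  t0: 8d 9d 9d 9d
  t1: e6 9d 45 9d
  t2: 9d 45 9d e6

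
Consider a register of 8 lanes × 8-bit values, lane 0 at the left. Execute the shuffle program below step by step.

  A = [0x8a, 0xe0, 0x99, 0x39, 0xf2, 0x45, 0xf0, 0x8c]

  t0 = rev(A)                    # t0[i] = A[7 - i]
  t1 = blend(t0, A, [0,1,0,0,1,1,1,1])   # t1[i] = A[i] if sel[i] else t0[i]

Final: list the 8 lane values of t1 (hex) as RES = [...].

RES = [0x8c, 0xe0, 0x45, 0xf2, 0xf2, 0x45, 0xf0, 0x8c]

  t0: 8c f0 45 f2 39 99 e0 8a
  t1: 8c e0 45 f2 f2 45 f0 8c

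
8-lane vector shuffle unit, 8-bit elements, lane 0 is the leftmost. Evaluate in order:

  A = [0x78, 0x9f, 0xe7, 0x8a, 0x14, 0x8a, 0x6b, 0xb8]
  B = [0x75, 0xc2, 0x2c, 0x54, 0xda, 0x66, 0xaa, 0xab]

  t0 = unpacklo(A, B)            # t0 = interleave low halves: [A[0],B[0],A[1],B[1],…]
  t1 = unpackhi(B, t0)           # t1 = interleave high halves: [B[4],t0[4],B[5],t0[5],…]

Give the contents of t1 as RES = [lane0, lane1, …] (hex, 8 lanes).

t0 = [0x78, 0x75, 0x9f, 0xc2, 0xe7, 0x2c, 0x8a, 0x54]
t1 = [0xda, 0xe7, 0x66, 0x2c, 0xaa, 0x8a, 0xab, 0x54]

RES = [0xda, 0xe7, 0x66, 0x2c, 0xaa, 0x8a, 0xab, 0x54]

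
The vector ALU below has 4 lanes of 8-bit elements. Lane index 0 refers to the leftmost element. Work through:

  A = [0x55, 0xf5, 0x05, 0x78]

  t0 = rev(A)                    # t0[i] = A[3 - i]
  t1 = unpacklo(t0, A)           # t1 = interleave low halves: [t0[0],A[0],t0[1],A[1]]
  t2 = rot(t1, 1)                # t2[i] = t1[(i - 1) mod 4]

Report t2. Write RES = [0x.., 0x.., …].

RES = [ 0xf5  0x78  0x55  0x05 ]

  t0: 78 05 f5 55
  t1: 78 55 05 f5
  t2: f5 78 55 05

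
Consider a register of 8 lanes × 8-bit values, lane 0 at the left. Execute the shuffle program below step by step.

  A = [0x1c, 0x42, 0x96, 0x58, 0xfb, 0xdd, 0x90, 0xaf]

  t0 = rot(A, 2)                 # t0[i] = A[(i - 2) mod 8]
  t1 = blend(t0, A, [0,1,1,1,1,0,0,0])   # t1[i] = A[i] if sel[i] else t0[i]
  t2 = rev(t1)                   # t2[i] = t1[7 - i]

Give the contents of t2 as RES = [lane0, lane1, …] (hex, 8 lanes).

RES = [ 0xdd  0xfb  0x58  0xfb  0x58  0x96  0x42  0x90 ]

t0 = [0x90, 0xaf, 0x1c, 0x42, 0x96, 0x58, 0xfb, 0xdd]
t1 = [0x90, 0x42, 0x96, 0x58, 0xfb, 0x58, 0xfb, 0xdd]
t2 = [0xdd, 0xfb, 0x58, 0xfb, 0x58, 0x96, 0x42, 0x90]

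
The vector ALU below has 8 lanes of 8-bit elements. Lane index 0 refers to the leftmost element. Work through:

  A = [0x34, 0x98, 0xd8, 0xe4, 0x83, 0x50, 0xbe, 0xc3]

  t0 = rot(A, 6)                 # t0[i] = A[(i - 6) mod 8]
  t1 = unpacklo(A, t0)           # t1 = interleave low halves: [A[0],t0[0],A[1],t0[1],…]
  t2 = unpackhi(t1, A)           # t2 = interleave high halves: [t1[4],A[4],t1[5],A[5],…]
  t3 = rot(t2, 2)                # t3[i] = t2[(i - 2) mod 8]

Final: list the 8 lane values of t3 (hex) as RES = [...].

t0 = [0xd8, 0xe4, 0x83, 0x50, 0xbe, 0xc3, 0x34, 0x98]
t1 = [0x34, 0xd8, 0x98, 0xe4, 0xd8, 0x83, 0xe4, 0x50]
t2 = [0xd8, 0x83, 0x83, 0x50, 0xe4, 0xbe, 0x50, 0xc3]
t3 = [0x50, 0xc3, 0xd8, 0x83, 0x83, 0x50, 0xe4, 0xbe]

RES = [ 0x50  0xc3  0xd8  0x83  0x83  0x50  0xe4  0xbe ]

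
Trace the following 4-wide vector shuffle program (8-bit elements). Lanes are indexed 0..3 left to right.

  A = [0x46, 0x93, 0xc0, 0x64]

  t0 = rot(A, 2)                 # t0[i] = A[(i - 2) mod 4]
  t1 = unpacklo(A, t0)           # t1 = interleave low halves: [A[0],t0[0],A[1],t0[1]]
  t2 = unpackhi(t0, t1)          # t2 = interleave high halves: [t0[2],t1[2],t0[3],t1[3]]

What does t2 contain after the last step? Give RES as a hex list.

RES = [0x46, 0x93, 0x93, 0x64]

t0 = [0xc0, 0x64, 0x46, 0x93]
t1 = [0x46, 0xc0, 0x93, 0x64]
t2 = [0x46, 0x93, 0x93, 0x64]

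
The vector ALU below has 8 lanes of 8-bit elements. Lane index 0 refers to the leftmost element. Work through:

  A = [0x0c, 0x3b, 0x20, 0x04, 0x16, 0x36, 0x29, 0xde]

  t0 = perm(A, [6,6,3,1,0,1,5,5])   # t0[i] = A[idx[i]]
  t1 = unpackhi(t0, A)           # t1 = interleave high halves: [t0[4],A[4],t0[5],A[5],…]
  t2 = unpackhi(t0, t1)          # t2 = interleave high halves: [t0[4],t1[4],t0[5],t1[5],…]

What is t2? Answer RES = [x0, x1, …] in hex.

→ t0 |29|29|04|3b|0c|3b|36|36|
→ t1 |0c|16|3b|36|36|29|36|de|
→ t2 |0c|36|3b|29|36|36|36|de|

RES = [0x0c, 0x36, 0x3b, 0x29, 0x36, 0x36, 0x36, 0xde]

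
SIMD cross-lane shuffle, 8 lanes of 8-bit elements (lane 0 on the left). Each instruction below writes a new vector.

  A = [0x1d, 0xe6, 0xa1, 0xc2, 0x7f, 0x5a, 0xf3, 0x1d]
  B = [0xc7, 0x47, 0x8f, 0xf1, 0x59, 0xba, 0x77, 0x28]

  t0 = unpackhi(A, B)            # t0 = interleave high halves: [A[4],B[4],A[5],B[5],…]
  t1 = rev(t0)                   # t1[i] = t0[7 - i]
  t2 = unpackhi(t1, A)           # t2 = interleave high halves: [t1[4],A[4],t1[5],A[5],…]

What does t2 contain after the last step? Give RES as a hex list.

RES = [0xba, 0x7f, 0x5a, 0x5a, 0x59, 0xf3, 0x7f, 0x1d]

→ t0 |7f|59|5a|ba|f3|77|1d|28|
→ t1 |28|1d|77|f3|ba|5a|59|7f|
→ t2 |ba|7f|5a|5a|59|f3|7f|1d|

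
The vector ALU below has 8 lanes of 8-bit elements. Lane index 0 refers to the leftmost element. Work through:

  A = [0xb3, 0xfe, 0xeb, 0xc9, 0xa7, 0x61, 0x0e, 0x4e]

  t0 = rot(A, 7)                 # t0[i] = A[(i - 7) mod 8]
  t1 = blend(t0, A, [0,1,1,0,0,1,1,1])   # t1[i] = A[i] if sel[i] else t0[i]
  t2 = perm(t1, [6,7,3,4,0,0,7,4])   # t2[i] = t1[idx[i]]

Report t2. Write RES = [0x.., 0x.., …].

t0 = [0xfe, 0xeb, 0xc9, 0xa7, 0x61, 0x0e, 0x4e, 0xb3]
t1 = [0xfe, 0xfe, 0xeb, 0xa7, 0x61, 0x61, 0x0e, 0x4e]
t2 = [0x0e, 0x4e, 0xa7, 0x61, 0xfe, 0xfe, 0x4e, 0x61]

RES = [ 0x0e  0x4e  0xa7  0x61  0xfe  0xfe  0x4e  0x61 ]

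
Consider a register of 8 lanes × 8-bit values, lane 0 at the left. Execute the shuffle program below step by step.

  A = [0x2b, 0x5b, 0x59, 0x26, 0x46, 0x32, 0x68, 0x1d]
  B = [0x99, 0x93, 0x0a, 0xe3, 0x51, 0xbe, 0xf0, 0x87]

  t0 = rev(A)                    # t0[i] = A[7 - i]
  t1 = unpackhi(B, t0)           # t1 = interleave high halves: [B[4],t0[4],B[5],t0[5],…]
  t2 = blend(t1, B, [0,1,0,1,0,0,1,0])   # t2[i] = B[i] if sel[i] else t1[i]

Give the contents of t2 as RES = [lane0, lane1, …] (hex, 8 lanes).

RES = [ 0x51  0x93  0xbe  0xe3  0xf0  0x5b  0xf0  0x2b ]

t0 = [0x1d, 0x68, 0x32, 0x46, 0x26, 0x59, 0x5b, 0x2b]
t1 = [0x51, 0x26, 0xbe, 0x59, 0xf0, 0x5b, 0x87, 0x2b]
t2 = [0x51, 0x93, 0xbe, 0xe3, 0xf0, 0x5b, 0xf0, 0x2b]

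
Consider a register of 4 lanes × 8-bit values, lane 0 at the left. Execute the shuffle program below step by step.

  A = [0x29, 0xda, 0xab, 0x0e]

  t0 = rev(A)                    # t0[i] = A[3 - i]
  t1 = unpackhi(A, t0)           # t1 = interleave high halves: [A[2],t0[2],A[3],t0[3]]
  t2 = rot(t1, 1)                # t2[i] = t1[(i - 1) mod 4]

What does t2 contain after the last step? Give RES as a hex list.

RES = [ 0x29  0xab  0xda  0x0e ]

→ t0 |0e|ab|da|29|
→ t1 |ab|da|0e|29|
→ t2 |29|ab|da|0e|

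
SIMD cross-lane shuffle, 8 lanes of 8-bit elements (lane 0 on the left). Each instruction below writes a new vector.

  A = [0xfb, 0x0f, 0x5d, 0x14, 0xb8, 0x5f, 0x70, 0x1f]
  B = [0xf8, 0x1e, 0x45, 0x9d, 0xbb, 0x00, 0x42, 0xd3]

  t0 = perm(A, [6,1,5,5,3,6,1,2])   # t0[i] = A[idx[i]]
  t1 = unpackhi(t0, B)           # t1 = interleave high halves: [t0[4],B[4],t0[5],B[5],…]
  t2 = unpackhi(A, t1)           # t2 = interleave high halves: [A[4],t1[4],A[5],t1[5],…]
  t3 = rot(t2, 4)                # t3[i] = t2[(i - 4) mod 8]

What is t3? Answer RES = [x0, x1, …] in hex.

RES = [0x70, 0x5d, 0x1f, 0xd3, 0xb8, 0x0f, 0x5f, 0x42]

  t0: 70 0f 5f 5f 14 70 0f 5d
  t1: 14 bb 70 00 0f 42 5d d3
  t2: b8 0f 5f 42 70 5d 1f d3
  t3: 70 5d 1f d3 b8 0f 5f 42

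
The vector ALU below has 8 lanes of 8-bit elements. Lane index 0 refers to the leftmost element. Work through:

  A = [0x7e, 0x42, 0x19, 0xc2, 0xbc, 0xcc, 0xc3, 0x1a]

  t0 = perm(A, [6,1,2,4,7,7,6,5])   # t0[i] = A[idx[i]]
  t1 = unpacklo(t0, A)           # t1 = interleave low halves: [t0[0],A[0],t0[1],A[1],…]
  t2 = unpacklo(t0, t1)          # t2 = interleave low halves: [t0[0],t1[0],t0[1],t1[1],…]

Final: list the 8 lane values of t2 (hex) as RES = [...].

RES = [ 0xc3  0xc3  0x42  0x7e  0x19  0x42  0xbc  0x42 ]

  t0: c3 42 19 bc 1a 1a c3 cc
  t1: c3 7e 42 42 19 19 bc c2
  t2: c3 c3 42 7e 19 42 bc 42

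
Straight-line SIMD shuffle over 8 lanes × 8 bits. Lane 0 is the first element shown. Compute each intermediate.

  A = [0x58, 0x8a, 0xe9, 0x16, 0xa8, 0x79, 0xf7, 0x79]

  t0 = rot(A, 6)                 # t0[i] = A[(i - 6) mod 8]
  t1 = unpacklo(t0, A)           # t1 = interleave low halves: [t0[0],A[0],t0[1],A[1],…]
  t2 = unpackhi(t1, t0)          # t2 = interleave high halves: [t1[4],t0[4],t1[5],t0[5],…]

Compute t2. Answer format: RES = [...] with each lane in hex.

t0 = [0xe9, 0x16, 0xa8, 0x79, 0xf7, 0x79, 0x58, 0x8a]
t1 = [0xe9, 0x58, 0x16, 0x8a, 0xa8, 0xe9, 0x79, 0x16]
t2 = [0xa8, 0xf7, 0xe9, 0x79, 0x79, 0x58, 0x16, 0x8a]

RES = [0xa8, 0xf7, 0xe9, 0x79, 0x79, 0x58, 0x16, 0x8a]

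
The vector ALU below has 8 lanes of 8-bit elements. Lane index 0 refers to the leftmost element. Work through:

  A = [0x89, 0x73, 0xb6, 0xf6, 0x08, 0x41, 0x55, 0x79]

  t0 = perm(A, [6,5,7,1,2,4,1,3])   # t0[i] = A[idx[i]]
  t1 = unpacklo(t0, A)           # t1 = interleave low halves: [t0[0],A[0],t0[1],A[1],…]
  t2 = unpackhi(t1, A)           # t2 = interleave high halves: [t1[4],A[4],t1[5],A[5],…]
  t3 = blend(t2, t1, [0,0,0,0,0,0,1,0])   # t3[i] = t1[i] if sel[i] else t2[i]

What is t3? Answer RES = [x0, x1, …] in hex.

RES = [ 0x79  0x08  0xb6  0x41  0x73  0x55  0x73  0x79 ]

  t0: 55 41 79 73 b6 08 73 f6
  t1: 55 89 41 73 79 b6 73 f6
  t2: 79 08 b6 41 73 55 f6 79
  t3: 79 08 b6 41 73 55 73 79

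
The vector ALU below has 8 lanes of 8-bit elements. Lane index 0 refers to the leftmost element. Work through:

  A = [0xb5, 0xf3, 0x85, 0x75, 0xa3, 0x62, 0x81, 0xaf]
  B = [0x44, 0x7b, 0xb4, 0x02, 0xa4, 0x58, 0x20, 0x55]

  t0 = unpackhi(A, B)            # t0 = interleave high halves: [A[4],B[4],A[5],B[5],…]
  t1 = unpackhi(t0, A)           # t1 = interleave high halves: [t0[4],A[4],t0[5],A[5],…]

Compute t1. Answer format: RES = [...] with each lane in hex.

  t0: a3 a4 62 58 81 20 af 55
  t1: 81 a3 20 62 af 81 55 af

RES = [0x81, 0xa3, 0x20, 0x62, 0xaf, 0x81, 0x55, 0xaf]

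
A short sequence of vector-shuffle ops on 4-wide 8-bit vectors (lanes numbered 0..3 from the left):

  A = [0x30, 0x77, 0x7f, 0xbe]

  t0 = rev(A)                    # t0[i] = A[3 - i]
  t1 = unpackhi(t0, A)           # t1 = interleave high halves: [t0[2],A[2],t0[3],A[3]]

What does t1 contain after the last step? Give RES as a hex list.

→ t0 |be|7f|77|30|
→ t1 |77|7f|30|be|

RES = [0x77, 0x7f, 0x30, 0xbe]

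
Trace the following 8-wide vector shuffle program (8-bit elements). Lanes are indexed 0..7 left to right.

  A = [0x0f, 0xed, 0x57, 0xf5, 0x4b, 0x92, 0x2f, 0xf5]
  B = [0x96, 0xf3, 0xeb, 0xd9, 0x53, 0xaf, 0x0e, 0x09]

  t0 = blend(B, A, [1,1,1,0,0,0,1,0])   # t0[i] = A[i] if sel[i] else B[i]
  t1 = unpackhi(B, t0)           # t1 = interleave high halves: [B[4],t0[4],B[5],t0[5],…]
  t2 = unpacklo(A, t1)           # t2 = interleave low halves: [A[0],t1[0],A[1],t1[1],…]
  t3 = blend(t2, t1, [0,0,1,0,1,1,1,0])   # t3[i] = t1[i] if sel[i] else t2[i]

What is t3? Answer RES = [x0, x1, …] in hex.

t0 = [0x0f, 0xed, 0x57, 0xd9, 0x53, 0xaf, 0x2f, 0x09]
t1 = [0x53, 0x53, 0xaf, 0xaf, 0x0e, 0x2f, 0x09, 0x09]
t2 = [0x0f, 0x53, 0xed, 0x53, 0x57, 0xaf, 0xf5, 0xaf]
t3 = [0x0f, 0x53, 0xaf, 0x53, 0x0e, 0x2f, 0x09, 0xaf]

RES = [0x0f, 0x53, 0xaf, 0x53, 0x0e, 0x2f, 0x09, 0xaf]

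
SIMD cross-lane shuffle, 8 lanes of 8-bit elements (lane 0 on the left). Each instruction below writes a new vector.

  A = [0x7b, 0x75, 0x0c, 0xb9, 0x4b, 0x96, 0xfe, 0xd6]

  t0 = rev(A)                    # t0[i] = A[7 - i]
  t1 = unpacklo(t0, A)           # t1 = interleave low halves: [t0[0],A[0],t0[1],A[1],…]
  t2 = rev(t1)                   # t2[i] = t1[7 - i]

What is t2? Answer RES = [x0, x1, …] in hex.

RES = [ 0xb9  0x4b  0x0c  0x96  0x75  0xfe  0x7b  0xd6 ]

t0 = [0xd6, 0xfe, 0x96, 0x4b, 0xb9, 0x0c, 0x75, 0x7b]
t1 = [0xd6, 0x7b, 0xfe, 0x75, 0x96, 0x0c, 0x4b, 0xb9]
t2 = [0xb9, 0x4b, 0x0c, 0x96, 0x75, 0xfe, 0x7b, 0xd6]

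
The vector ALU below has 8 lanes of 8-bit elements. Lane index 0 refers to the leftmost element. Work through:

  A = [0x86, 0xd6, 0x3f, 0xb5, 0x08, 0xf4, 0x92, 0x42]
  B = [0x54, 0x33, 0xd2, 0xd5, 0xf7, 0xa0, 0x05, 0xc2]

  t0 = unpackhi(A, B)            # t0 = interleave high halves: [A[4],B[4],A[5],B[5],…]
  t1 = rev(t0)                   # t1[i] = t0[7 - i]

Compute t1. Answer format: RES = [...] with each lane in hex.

→ t0 |08|f7|f4|a0|92|05|42|c2|
→ t1 |c2|42|05|92|a0|f4|f7|08|

RES = [0xc2, 0x42, 0x05, 0x92, 0xa0, 0xf4, 0xf7, 0x08]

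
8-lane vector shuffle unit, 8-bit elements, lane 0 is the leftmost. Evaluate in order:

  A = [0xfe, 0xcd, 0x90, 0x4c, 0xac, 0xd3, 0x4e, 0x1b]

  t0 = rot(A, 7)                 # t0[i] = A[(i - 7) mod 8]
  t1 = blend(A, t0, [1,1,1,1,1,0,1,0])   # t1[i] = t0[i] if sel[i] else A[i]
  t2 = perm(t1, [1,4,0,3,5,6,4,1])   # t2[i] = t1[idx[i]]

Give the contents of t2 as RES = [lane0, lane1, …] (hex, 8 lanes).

RES = [ 0x90  0xd3  0xcd  0xac  0xd3  0x1b  0xd3  0x90 ]

t0 = [0xcd, 0x90, 0x4c, 0xac, 0xd3, 0x4e, 0x1b, 0xfe]
t1 = [0xcd, 0x90, 0x4c, 0xac, 0xd3, 0xd3, 0x1b, 0x1b]
t2 = [0x90, 0xd3, 0xcd, 0xac, 0xd3, 0x1b, 0xd3, 0x90]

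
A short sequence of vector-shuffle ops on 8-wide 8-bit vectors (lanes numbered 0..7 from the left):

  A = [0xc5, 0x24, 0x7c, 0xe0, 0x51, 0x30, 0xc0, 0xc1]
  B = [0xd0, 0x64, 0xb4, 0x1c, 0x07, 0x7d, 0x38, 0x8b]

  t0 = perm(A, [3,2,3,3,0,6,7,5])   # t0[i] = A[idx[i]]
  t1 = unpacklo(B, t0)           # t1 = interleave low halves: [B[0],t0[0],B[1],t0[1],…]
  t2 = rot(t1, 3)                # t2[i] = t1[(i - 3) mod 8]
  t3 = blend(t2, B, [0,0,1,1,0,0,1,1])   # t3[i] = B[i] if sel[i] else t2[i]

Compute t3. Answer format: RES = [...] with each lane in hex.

  t0: e0 7c e0 e0 c5 c0 c1 30
  t1: d0 e0 64 7c b4 e0 1c e0
  t2: e0 1c e0 d0 e0 64 7c b4
  t3: e0 1c b4 1c e0 64 38 8b

RES = [ 0xe0  0x1c  0xb4  0x1c  0xe0  0x64  0x38  0x8b ]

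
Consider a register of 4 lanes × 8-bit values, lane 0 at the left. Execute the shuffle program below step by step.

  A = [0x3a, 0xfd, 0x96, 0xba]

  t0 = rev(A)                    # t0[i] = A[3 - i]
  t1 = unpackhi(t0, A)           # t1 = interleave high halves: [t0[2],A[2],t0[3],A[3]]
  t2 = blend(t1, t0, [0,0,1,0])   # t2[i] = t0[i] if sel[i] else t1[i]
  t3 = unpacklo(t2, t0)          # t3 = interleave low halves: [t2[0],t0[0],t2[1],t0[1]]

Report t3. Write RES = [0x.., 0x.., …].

RES = [0xfd, 0xba, 0x96, 0x96]

t0 = [0xba, 0x96, 0xfd, 0x3a]
t1 = [0xfd, 0x96, 0x3a, 0xba]
t2 = [0xfd, 0x96, 0xfd, 0xba]
t3 = [0xfd, 0xba, 0x96, 0x96]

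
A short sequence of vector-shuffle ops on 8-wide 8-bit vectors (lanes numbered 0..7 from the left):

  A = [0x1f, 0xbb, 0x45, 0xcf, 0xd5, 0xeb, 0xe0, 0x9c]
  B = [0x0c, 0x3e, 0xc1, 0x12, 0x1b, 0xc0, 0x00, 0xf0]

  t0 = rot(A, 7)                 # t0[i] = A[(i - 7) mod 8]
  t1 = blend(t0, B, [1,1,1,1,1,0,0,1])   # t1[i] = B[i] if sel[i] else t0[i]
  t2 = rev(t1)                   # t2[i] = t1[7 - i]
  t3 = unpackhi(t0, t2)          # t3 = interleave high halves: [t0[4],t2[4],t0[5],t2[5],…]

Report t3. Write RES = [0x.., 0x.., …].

RES = [ 0xeb  0x12  0xe0  0xc1  0x9c  0x3e  0x1f  0x0c ]

  t0: bb 45 cf d5 eb e0 9c 1f
  t1: 0c 3e c1 12 1b e0 9c f0
  t2: f0 9c e0 1b 12 c1 3e 0c
  t3: eb 12 e0 c1 9c 3e 1f 0c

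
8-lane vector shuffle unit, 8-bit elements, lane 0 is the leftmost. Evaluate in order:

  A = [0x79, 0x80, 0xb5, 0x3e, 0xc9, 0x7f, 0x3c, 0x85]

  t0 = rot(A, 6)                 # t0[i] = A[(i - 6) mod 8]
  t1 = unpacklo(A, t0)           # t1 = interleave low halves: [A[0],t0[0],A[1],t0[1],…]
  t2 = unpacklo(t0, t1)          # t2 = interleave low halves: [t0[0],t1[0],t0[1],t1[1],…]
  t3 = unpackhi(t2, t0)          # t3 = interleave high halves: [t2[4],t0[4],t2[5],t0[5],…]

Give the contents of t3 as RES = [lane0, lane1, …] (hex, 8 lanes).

  t0: b5 3e c9 7f 3c 85 79 80
  t1: 79 b5 80 3e b5 c9 3e 7f
  t2: b5 79 3e b5 c9 80 7f 3e
  t3: c9 3c 80 85 7f 79 3e 80

RES = [0xc9, 0x3c, 0x80, 0x85, 0x7f, 0x79, 0x3e, 0x80]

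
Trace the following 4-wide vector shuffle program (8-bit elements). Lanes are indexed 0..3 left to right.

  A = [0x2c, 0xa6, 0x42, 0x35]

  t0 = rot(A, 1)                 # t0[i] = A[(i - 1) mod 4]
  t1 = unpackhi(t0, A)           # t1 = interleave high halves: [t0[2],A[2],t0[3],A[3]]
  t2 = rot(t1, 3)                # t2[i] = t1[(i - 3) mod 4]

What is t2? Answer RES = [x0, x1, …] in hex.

  t0: 35 2c a6 42
  t1: a6 42 42 35
  t2: 42 42 35 a6

RES = [0x42, 0x42, 0x35, 0xa6]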